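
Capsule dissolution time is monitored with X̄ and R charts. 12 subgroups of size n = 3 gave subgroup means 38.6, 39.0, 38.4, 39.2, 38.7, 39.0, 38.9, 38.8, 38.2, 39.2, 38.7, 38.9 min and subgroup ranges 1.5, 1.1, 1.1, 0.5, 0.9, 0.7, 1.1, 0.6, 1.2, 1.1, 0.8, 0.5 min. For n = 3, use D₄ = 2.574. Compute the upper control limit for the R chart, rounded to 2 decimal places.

2.38

R̄ = (1.5 + 1.1 + 1.1 + 0.5 + 0.9 + 0.7 + 1.1 + 0.6 + 1.2 + 1.1 + 0.8 + 0.5) / 12 = 11.1000 / 12 = 0.9250
UCL_R = D₄·R̄ = 2.574 × 0.9250 = 2.3809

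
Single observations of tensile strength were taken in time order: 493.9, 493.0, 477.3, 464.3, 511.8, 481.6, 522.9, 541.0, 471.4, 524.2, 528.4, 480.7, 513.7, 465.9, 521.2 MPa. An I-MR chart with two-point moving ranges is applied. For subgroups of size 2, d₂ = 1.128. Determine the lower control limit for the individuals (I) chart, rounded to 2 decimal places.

X̄ = (493.9 + 493.0 + 477.3 + 464.3 + 511.8 + 481.6 + 522.9 + 541.0 + 471.4 + 524.2 + 528.4 + 480.7 + 513.7 + 465.9 + 521.2) / 15 = 499.4200
Moving ranges: 0.9, 15.7, 13.0, 47.5, 30.2, 41.3, 18.1, 69.6, 52.8, 4.2, 47.7, 33.0, 47.8, 55.3; M̄R̄ = 477.1000 / 14 = 34.0786
LCL = X̄ − 3·M̄R̄/d₂ = 499.4200 − 3 × 34.0786 / 1.128 = 408.7855

408.79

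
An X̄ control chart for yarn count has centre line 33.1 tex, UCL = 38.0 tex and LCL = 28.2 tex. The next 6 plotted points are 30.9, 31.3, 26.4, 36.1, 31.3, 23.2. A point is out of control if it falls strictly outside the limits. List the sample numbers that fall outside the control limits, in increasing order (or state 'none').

3, 6

Compare each point to [28.2, 38.0]: sample 3 = 26.4 < LCL; sample 6 = 23.2 < LCL.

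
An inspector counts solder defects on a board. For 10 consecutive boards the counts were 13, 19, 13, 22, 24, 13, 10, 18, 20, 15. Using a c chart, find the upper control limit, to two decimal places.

c̄ = (13 + 19 + 13 + 22 + 24 + 13 + 10 + 18 + 20 + 15) / 10 = 167 / 10 = 16.7000
UCL = c̄ + 3√c̄ = 16.7000 + 3 × √16.7000 = 16.7000 + 3 × 4.0866 = 28.9597

28.96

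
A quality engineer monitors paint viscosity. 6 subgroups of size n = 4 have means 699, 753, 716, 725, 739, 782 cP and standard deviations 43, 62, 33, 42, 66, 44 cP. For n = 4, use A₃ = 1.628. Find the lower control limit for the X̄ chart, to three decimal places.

X̄̄ = (699 + 753 + 716 + 725 + 739 + 782) / 6 = 735.6667
s̄ = (43 + 62 + 33 + 42 + 66 + 44) / 6 = 48.3333
LCL = X̄̄ − A₃·s̄ = 735.6667 − 1.628 × 48.3333 = 656.9800

656.980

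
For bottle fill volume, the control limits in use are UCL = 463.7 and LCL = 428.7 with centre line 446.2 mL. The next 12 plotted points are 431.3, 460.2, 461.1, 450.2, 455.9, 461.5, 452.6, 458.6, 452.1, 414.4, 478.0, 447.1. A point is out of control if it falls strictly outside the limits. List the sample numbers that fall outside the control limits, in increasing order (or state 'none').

Compare each point to [428.7, 463.7]: sample 10 = 414.4 < LCL; sample 11 = 478.0 > UCL.

10, 11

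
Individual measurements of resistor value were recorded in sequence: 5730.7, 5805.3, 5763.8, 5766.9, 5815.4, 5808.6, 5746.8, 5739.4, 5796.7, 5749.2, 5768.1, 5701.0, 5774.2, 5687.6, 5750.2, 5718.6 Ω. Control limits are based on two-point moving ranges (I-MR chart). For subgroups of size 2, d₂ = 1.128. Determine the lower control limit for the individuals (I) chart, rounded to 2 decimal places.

X̄ = (5730.7 + 5805.3 + 5763.8 + 5766.9 + 5815.4 + 5808.6 + 5746.8 + 5739.4 + 5796.7 + 5749.2 + 5768.1 + 5701.0 + 5774.2 + 5687.6 + 5750.2 + 5718.6) / 16 = 5757.6562
Moving ranges: 74.6, 41.5, 3.1, 48.5, 6.8, 61.8, 7.4, 57.3, 47.5, 18.9, 67.1, 73.2, 86.6, 62.6, 31.6; M̄R̄ = 688.5000 / 15 = 45.9000
LCL = X̄ − 3·M̄R̄/d₂ = 5757.6562 − 3 × 45.9000 / 1.128 = 5635.5818

5635.58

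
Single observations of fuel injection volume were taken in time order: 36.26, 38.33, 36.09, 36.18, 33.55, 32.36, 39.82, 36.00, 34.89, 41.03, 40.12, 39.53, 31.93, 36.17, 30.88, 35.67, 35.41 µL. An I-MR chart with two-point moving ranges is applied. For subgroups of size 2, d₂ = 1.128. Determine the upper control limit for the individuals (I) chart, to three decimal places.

44.513

X̄ = (36.26 + 38.33 + 36.09 + 36.18 + 33.55 + 32.36 + 39.82 + 36.00 + 34.89 + 41.03 + 40.12 + 39.53 + 31.93 + 36.17 + 30.88 + 35.67 + 35.41) / 17 = 36.1306
Moving ranges: 2.07, 2.24, 0.09, 2.63, 1.19, 7.46, 3.82, 1.11, 6.14, 0.91, 0.59, 7.60, 4.24, 5.29, 4.79, 0.26; M̄R̄ = 50.4300 / 16 = 3.1519
UCL = X̄ + 3·M̄R̄/d₂ = 36.1306 + 3 × 3.1519 / 1.128 = 44.5132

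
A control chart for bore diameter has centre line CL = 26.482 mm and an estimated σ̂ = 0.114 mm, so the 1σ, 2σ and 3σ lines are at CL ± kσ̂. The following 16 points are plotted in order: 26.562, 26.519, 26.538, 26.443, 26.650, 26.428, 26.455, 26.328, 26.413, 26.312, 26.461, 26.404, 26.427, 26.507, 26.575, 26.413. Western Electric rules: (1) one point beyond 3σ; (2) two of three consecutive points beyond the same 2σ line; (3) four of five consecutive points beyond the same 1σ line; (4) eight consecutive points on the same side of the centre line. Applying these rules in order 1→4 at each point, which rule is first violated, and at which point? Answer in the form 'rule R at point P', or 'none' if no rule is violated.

rule 4 at point 13

Zone of each point (C = within 1σ̂, B = 1σ̂–2σ̂, A = 2σ̂–3σ̂, * = beyond 3σ̂; sign = side of CL): 1:+C, 2:+C, 3:+C, 4:-C, 5:+B, 6:-C, 7:-C, 8:-B, 9:-C, 10:-B, 11:-C, 12:-C, 13:-C, 14:+C, 15:+C, 16:-C
Rule 4 (eight consecutive points on the same side of the centre line) is satisfied at point 13.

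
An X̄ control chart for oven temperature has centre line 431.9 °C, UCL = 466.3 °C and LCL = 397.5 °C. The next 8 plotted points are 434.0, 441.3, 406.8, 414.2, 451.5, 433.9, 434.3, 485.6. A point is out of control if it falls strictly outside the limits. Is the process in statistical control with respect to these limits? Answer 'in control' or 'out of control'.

Compare each point to [397.5, 466.3]: sample 8 = 485.6 > UCL.

out of control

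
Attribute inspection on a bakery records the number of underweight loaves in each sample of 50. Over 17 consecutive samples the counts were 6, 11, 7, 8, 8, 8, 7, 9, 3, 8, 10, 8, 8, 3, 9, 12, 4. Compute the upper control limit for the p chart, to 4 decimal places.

0.3040

p̄ = Σdᵢ / (k·n) = 129 / (17 × 50) = 0.15176
UCL = p̄ + 3·√(p̄(1−p̄)/n) = 0.15176 + 3 × √(0.15176×0.84824/50) = 0.15176 + 3 × 0.05074 = 0.30399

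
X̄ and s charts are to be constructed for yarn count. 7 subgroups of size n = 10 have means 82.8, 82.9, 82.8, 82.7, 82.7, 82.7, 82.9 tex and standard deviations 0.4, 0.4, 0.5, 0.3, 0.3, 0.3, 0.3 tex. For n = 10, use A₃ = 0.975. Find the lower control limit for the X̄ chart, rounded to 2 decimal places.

X̄̄ = (82.8 + 82.9 + 82.8 + 82.7 + 82.7 + 82.7 + 82.9) / 7 = 82.7857
s̄ = (0.4 + 0.4 + 0.5 + 0.3 + 0.3 + 0.3 + 0.3) / 7 = 0.3571
LCL = X̄̄ − A₃·s̄ = 82.7857 − 0.975 × 0.3571 = 82.4375

82.44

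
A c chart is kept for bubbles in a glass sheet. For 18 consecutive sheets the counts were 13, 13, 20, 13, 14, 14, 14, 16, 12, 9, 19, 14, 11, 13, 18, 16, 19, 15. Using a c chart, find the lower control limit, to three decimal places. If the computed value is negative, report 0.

c̄ = (13 + 13 + 20 + 13 + 14 + 14 + 14 + 16 + 12 + 9 + 19 + 14 + 11 + 13 + 18 + 16 + 19 + 15) / 18 = 263 / 18 = 14.6111
LCL = c̄ − 3√c̄ = 14.6111 − 3 × 3.8224 = 3.1438

3.144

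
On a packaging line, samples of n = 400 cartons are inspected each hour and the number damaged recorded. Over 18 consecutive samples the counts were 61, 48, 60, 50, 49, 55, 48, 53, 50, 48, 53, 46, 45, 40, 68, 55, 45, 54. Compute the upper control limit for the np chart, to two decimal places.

71.66

p̄ = Σdᵢ / (k·n) = 928 / (18 × 400) = 0.12889
UCL = np̄ + 3·√(np̄(1−p̄)) = 51.5556 + 3 × √(51.5556×0.87111) = 51.5556 + 3 × 6.7015 = 71.6602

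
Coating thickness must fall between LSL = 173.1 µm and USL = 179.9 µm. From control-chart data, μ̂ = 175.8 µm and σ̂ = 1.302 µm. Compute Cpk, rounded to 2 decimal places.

Cpu = (USL − μ̂) / (3σ̂) = (179.9 − 175.8) / (3 × 1.302) = 1.0497; Cpl = (μ̂ − LSL) / (3σ̂) = (175.8 − 173.1) / (3 × 1.302) = 0.6912; Cpk = min(Cpu, Cpl) = 0.6912

0.69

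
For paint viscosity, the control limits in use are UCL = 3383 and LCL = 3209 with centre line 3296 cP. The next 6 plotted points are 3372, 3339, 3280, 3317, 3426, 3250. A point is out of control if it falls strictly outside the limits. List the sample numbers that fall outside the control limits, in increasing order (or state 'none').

5

Compare each point to [3209, 3383]: sample 5 = 3426 > UCL.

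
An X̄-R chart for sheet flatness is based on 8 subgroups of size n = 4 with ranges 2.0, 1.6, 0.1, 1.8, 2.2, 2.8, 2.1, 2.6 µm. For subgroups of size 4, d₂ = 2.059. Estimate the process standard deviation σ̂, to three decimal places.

R̄ = (2.0 + 1.6 + 0.1 + 1.8 + 2.2 + 2.8 + 2.1 + 2.6) / 8 = 1.9000
σ̂ = R̄ / d₂ = 1.9000 / 2.059 = 0.9228

0.923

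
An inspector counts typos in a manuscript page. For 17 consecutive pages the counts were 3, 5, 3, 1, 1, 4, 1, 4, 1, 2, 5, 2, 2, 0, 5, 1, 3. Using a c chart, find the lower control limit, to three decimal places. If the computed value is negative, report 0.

c̄ = (3 + 5 + 3 + 1 + 1 + 4 + 1 + 4 + 1 + 2 + 5 + 2 + 2 + 0 + 5 + 1 + 3) / 17 = 43 / 17 = 2.5294
LCL = c̄ − 3√c̄ = 2.5294 − 3 × 1.5904 = -2.2418 → 0 (cannot be negative)

0.000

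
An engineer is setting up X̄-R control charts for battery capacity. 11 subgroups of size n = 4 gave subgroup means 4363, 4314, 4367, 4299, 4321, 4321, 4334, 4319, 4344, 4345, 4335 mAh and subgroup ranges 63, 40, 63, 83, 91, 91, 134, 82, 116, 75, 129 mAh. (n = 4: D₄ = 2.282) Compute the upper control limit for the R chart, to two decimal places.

200.61

R̄ = (63 + 40 + 63 + 83 + 91 + 91 + 134 + 82 + 116 + 75 + 129) / 11 = 967.0000 / 11 = 87.9091
UCL_R = D₄·R̄ = 2.282 × 87.9091 = 200.6085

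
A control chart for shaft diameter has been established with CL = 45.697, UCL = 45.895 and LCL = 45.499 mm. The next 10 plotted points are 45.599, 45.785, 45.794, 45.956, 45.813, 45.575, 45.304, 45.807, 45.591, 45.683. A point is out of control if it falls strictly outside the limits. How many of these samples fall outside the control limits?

2

Compare each point to [45.499, 45.895]: sample 4 = 45.956 > UCL; sample 7 = 45.304 < LCL.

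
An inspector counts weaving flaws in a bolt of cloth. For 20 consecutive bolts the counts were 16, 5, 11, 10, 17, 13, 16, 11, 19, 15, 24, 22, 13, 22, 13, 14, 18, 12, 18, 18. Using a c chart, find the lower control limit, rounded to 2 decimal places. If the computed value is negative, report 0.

3.60

c̄ = (16 + 5 + 11 + 10 + 17 + 13 + 16 + 11 + 19 + 15 + 24 + 22 + 13 + 22 + 13 + 14 + 18 + 12 + 18 + 18) / 20 = 307 / 20 = 15.3500
LCL = c̄ − 3√c̄ = 15.3500 − 3 × 3.9179 = 3.5963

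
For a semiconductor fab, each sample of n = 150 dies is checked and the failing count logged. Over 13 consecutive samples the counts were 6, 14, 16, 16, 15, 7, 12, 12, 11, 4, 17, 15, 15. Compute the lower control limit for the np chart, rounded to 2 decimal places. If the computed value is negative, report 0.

2.22

p̄ = Σdᵢ / (k·n) = 160 / (13 × 150) = 0.08205
LCL = np̄ − 3·√(np̄(1−p̄)) = 12.3077 − 3 × 3.3612 = 2.2240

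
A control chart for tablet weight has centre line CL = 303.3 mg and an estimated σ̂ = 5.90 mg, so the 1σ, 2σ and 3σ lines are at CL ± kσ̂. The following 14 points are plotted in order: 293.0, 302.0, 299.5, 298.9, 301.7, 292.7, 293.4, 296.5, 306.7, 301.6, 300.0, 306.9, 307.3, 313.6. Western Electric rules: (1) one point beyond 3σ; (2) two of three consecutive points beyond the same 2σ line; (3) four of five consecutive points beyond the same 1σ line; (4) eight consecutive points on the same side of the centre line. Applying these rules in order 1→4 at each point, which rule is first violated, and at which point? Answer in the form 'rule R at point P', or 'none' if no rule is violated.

Zone of each point (C = within 1σ̂, B = 1σ̂–2σ̂, A = 2σ̂–3σ̂, * = beyond 3σ̂; sign = side of CL): 1:-B, 2:-C, 3:-C, 4:-C, 5:-C, 6:-B, 7:-B, 8:-B, 9:+C, 10:-C, 11:-C, 12:+C, 13:+C, 14:+B
Rule 4 (eight consecutive points on the same side of the centre line) is satisfied at point 8.

rule 4 at point 8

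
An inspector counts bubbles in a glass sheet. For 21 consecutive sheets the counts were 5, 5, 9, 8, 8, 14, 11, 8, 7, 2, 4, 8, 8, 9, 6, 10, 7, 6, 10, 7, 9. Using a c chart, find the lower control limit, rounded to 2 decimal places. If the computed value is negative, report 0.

c̄ = (5 + 5 + 9 + 8 + 8 + 14 + 11 + 8 + 7 + 2 + 4 + 8 + 8 + 9 + 6 + 10 + 7 + 6 + 10 + 7 + 9) / 21 = 161 / 21 = 7.6667
LCL = c̄ − 3√c̄ = 7.6667 − 3 × 2.7689 = -0.6400 → 0 (cannot be negative)

0.00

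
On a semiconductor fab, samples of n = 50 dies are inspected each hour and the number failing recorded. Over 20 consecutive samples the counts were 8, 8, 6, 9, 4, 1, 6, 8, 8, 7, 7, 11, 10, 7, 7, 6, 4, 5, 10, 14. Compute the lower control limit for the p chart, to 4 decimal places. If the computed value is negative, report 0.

p̄ = Σdᵢ / (k·n) = 146 / (20 × 50) = 0.14600
LCL = p̄ − 3·√(p̄(1−p̄)/n) = 0.14600 − 3 × 0.04994 = -0.00381 → 0 (negative, so LCL = 0)

0.0000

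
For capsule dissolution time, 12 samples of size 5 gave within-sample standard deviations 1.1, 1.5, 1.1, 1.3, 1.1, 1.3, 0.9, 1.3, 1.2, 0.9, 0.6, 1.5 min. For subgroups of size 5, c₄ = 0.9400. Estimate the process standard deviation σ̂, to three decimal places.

s̄ = (1.1 + 1.5 + 1.1 + 1.3 + 1.1 + 1.3 + 0.9 + 1.3 + 1.2 + 0.9 + 0.6 + 1.5) / 12 = 1.1500
σ̂ = s̄ / c₄ = 1.1500 / 0.9400 = 1.2234

1.223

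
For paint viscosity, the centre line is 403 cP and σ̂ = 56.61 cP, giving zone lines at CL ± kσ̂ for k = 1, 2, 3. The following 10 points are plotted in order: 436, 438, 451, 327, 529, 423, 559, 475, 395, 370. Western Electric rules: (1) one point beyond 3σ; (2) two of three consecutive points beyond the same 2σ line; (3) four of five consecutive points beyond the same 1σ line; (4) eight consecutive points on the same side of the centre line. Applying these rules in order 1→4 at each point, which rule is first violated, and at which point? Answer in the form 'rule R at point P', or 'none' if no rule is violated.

Zone of each point (C = within 1σ̂, B = 1σ̂–2σ̂, A = 2σ̂–3σ̂, * = beyond 3σ̂; sign = side of CL): 1:+C, 2:+C, 3:+C, 4:-B, 5:+A, 6:+C, 7:+A, 8:+B, 9:-C, 10:-C
Rule 2 (two of three consecutive points beyond the same 2σ limit) is satisfied at point 7.

rule 2 at point 7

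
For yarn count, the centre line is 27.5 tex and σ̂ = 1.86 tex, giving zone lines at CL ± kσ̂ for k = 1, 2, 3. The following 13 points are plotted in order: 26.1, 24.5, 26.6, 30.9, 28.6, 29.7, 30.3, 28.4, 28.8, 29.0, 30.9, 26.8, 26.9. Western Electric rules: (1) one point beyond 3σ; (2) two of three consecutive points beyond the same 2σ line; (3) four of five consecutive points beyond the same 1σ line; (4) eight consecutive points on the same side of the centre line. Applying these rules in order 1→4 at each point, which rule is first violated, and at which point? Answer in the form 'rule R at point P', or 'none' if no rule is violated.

Zone of each point (C = within 1σ̂, B = 1σ̂–2σ̂, A = 2σ̂–3σ̂, * = beyond 3σ̂; sign = side of CL): 1:-C, 2:-B, 3:-C, 4:+B, 5:+C, 6:+B, 7:+B, 8:+C, 9:+C, 10:+C, 11:+B, 12:-C, 13:-C
Rule 4 (eight consecutive points on the same side of the centre line) is satisfied at point 11.

rule 4 at point 11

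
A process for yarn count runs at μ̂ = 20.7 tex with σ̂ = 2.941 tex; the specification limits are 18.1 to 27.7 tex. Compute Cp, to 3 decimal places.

0.544

Cp = (USL − LSL) / (6σ̂) = (27.7 − 18.1) / (6 × 2.941) = 9.6000 / 17.6460 = 0.5440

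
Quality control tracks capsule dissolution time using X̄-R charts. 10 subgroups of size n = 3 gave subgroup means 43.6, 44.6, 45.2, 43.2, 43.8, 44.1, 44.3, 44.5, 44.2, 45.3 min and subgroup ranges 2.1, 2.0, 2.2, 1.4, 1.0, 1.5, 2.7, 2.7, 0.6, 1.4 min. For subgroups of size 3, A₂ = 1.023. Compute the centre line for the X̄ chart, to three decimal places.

44.280

X̄̄ = (43.6 + 44.6 + 45.2 + 43.2 + 43.8 + 44.1 + 44.3 + 44.5 + 44.2 + 45.3) / 10 = 442.8000 / 10 = 44.2800
CL = X̄̄ = 44.2800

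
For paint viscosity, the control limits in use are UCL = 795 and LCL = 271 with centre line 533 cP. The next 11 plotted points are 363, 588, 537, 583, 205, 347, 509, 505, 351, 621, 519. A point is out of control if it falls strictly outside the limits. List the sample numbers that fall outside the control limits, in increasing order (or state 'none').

Compare each point to [271, 795]: sample 5 = 205 < LCL.

5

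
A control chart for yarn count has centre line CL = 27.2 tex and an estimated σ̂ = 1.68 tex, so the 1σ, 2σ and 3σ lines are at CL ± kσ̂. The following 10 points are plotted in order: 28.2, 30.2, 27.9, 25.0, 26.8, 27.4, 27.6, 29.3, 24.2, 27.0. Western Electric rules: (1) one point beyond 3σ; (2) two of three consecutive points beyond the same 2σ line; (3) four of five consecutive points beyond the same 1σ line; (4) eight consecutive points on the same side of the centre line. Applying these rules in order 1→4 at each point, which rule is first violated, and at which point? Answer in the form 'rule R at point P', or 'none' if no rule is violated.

Zone of each point (C = within 1σ̂, B = 1σ̂–2σ̂, A = 2σ̂–3σ̂, * = beyond 3σ̂; sign = side of CL): 1:+C, 2:+B, 3:+C, 4:-B, 5:-C, 6:+C, 7:+C, 8:+B, 9:-B, 10:-C
No rule fires across all 10 points.

none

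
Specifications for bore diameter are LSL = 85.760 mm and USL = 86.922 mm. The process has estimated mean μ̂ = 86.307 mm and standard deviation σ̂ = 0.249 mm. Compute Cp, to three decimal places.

0.778

Cp = (USL − LSL) / (6σ̂) = (86.922 − 85.760) / (6 × 0.249) = 1.1620 / 1.4940 = 0.7778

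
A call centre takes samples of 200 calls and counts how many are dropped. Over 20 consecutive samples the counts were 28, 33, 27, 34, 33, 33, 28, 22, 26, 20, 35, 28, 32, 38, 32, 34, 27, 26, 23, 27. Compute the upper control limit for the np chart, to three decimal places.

p̄ = Σdᵢ / (k·n) = 586 / (20 × 200) = 0.14650
UCL = np̄ + 3·√(np̄(1−p̄)) = 29.3000 + 3 × √(29.3000×0.85350) = 29.3000 + 3 × 5.0008 = 44.3023

44.302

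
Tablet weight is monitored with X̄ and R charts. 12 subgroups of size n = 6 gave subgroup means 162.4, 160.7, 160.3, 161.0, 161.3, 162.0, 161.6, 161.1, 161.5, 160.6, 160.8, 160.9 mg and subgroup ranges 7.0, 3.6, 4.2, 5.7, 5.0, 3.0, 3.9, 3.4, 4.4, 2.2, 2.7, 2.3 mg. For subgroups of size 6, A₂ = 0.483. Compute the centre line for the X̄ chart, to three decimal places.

X̄̄ = (162.4 + 160.7 + 160.3 + 161.0 + 161.3 + 162.0 + 161.6 + 161.1 + 161.5 + 160.6 + 160.8 + 160.9) / 12 = 1934.2000 / 12 = 161.1833
CL = X̄̄ = 161.1833

161.183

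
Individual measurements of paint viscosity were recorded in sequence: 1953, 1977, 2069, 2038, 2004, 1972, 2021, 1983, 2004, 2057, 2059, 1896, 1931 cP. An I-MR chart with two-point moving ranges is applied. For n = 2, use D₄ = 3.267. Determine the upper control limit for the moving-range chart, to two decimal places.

Moving ranges: 24, 92, 31, 34, 32, 49, 38, 21, 53, 2, 163, 35; M̄R̄ = 574.0000 / 12 = 47.8333
UCL_MR = D₄·M̄R̄ = 3.267 × 47.8333 = 156.2715

156.27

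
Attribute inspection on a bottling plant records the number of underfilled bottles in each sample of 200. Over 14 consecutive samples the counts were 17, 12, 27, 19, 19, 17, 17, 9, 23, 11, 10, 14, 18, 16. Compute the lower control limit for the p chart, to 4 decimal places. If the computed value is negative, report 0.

p̄ = Σdᵢ / (k·n) = 229 / (14 × 200) = 0.08179
LCL = p̄ − 3·√(p̄(1−p̄)/n) = 0.08179 − 3 × 0.01938 = 0.02365

0.0237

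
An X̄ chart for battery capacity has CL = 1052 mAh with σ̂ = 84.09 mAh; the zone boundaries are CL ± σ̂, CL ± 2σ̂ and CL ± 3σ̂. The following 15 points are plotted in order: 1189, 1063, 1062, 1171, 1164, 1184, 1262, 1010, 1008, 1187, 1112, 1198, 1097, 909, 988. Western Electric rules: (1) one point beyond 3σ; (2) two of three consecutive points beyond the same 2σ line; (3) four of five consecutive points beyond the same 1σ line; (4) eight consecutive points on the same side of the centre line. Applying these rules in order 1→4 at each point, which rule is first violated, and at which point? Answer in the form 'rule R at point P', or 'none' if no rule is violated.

Zone of each point (C = within 1σ̂, B = 1σ̂–2σ̂, A = 2σ̂–3σ̂, * = beyond 3σ̂; sign = side of CL): 1:+B, 2:+C, 3:+C, 4:+B, 5:+B, 6:+B, 7:+A, 8:-C, 9:-C, 10:+B, 11:+C, 12:+B, 13:+C, 14:-B, 15:-C
Rule 3 (four of five consecutive points beyond the same 1σ limit) is satisfied at point 7.

rule 3 at point 7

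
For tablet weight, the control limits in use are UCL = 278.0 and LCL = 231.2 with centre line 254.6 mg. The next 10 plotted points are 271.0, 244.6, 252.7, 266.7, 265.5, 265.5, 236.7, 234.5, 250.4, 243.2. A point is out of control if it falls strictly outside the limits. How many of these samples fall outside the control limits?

All 10 points lie within [231.2, 278.0].

0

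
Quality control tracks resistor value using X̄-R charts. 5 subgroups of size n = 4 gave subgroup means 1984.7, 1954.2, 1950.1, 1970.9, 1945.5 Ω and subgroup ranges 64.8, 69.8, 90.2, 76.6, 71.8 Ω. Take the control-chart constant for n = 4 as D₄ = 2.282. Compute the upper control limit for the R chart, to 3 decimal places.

170.328

R̄ = (64.8 + 69.8 + 90.2 + 76.6 + 71.8) / 5 = 373.2000 / 5 = 74.6400
UCL_R = D₄·R̄ = 2.282 × 74.6400 = 170.3285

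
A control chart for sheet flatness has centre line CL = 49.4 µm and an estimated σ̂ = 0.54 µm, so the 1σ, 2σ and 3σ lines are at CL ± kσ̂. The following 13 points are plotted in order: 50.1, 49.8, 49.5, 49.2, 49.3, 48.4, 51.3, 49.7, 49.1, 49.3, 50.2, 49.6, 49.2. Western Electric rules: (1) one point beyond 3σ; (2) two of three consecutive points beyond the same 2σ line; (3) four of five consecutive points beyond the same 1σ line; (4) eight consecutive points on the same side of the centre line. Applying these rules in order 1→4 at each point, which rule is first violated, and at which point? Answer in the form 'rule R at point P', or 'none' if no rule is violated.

Zone of each point (C = within 1σ̂, B = 1σ̂–2σ̂, A = 2σ̂–3σ̂, * = beyond 3σ̂; sign = side of CL): 1:+B, 2:+C, 3:+C, 4:-C, 5:-C, 6:-B, 7:+*, 8:+C, 9:-C, 10:-C, 11:+B, 12:+C, 13:-C
Rule 1 (one point beyond the 3σ limits) is satisfied at point 7.

rule 1 at point 7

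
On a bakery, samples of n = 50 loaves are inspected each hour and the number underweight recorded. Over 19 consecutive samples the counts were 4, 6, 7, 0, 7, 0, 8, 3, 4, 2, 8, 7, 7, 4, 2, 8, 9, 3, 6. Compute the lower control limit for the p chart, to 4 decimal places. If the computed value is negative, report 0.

p̄ = Σdᵢ / (k·n) = 95 / (19 × 50) = 0.10000
LCL = p̄ − 3·√(p̄(1−p̄)/n) = 0.10000 − 3 × 0.04243 = -0.02728 → 0 (negative, so LCL = 0)

0.0000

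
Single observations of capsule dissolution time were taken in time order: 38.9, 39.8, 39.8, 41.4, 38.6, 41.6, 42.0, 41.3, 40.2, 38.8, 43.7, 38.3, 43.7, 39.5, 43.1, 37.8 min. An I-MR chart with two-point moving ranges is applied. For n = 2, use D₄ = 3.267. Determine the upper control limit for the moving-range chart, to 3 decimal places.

Moving ranges: 0.9, 0.0, 1.6, 2.8, 3.0, 0.4, 0.7, 1.1, 1.4, 4.9, 5.4, 5.4, 4.2, 3.6, 5.3; M̄R̄ = 40.7000 / 15 = 2.7133
UCL_MR = D₄·M̄R̄ = 3.267 × 2.7133 = 8.8645

8.864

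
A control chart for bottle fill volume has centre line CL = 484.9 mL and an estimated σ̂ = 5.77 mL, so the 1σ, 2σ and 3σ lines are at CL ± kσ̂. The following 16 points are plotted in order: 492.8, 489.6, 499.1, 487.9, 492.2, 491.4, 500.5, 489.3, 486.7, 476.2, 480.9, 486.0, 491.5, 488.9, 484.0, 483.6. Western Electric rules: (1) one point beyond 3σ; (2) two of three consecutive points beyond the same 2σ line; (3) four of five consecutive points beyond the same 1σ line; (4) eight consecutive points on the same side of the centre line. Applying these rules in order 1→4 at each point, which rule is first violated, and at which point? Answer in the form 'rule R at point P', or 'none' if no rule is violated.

Zone of each point (C = within 1σ̂, B = 1σ̂–2σ̂, A = 2σ̂–3σ̂, * = beyond 3σ̂; sign = side of CL): 1:+B, 2:+C, 3:+A, 4:+C, 5:+B, 6:+B, 7:+A, 8:+C, 9:+C, 10:-B, 11:-C, 12:+C, 13:+B, 14:+C, 15:-C, 16:-C
Rule 3 (four of five consecutive points beyond the same 1σ limit) is satisfied at point 7.

rule 3 at point 7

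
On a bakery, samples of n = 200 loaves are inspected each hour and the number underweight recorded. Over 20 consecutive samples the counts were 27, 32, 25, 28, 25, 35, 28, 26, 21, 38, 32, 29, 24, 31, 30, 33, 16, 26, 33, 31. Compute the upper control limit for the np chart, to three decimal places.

p̄ = Σdᵢ / (k·n) = 570 / (20 × 200) = 0.14250
UCL = np̄ + 3·√(np̄(1−p̄)) = 28.5000 + 3 × √(28.5000×0.85750) = 28.5000 + 3 × 4.9436 = 43.3307

43.331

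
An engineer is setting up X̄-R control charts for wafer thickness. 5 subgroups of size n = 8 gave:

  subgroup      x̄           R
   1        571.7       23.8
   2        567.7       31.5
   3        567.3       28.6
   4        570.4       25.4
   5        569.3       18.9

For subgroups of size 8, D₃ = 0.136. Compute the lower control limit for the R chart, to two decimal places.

R̄ = (23.8 + 31.5 + 28.6 + 25.4 + 18.9) / 5 = 128.2000 / 5 = 25.6400
LCL_R = D₃·R̄ = 0.136 × 25.6400 = 3.4870

3.49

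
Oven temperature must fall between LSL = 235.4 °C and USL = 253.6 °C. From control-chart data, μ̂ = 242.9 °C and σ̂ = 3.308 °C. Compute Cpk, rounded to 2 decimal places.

0.76

Cpu = (USL − μ̂) / (3σ̂) = (253.6 − 242.9) / (3 × 3.308) = 1.0782; Cpl = (μ̂ − LSL) / (3σ̂) = (242.9 − 235.4) / (3 × 3.308) = 0.7557; Cpk = min(Cpu, Cpl) = 0.7557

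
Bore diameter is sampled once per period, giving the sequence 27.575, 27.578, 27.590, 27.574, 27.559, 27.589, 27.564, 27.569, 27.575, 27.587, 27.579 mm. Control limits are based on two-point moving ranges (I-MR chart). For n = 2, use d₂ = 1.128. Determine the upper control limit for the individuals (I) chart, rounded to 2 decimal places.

27.61

X̄ = (27.575 + 27.578 + 27.590 + 27.574 + 27.559 + 27.589 + 27.564 + 27.569 + 27.575 + 27.587 + 27.579) / 11 = 27.5763
Moving ranges: 0.003, 0.012, 0.016, 0.015, 0.030, 0.025, 0.005, 0.006, 0.012, 0.008; M̄R̄ = 0.1320 / 10 = 0.0132
UCL = X̄ + 3·M̄R̄/d₂ = 27.5763 + 3 × 0.0132 / 1.128 = 27.6114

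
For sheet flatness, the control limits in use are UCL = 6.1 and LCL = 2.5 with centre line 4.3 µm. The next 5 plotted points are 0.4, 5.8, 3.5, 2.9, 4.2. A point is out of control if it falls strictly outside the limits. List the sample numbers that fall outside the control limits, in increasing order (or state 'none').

1

Compare each point to [2.5, 6.1]: sample 1 = 0.4 < LCL.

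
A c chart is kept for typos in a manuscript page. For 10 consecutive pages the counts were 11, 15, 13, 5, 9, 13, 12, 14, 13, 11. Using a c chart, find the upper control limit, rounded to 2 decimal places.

c̄ = (11 + 15 + 13 + 5 + 9 + 13 + 12 + 14 + 13 + 11) / 10 = 116 / 10 = 11.6000
UCL = c̄ + 3√c̄ = 11.6000 + 3 × √11.6000 = 11.6000 + 3 × 3.4059 = 21.8176

21.82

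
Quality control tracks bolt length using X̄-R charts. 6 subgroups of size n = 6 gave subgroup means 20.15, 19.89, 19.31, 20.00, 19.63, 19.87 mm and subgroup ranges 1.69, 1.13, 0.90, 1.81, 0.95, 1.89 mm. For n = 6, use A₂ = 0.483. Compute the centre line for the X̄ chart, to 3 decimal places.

19.808

X̄̄ = (20.15 + 19.89 + 19.31 + 20.00 + 19.63 + 19.87) / 6 = 118.8500 / 6 = 19.8083
CL = X̄̄ = 19.8083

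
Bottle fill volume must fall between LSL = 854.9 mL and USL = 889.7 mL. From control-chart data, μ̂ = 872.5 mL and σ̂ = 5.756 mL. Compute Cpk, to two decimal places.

Cpu = (USL − μ̂) / (3σ̂) = (889.7 − 872.5) / (3 × 5.756) = 0.9961; Cpl = (μ̂ − LSL) / (3σ̂) = (872.5 − 854.9) / (3 × 5.756) = 1.0192; Cpk = min(Cpu, Cpl) = 0.9961

1.00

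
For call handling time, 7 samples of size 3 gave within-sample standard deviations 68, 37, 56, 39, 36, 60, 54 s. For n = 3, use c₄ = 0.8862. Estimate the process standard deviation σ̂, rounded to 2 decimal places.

56.42

s̄ = (68 + 37 + 56 + 39 + 36 + 60 + 54) / 7 = 50.0000
σ̂ = s̄ / c₄ = 50.0000 / 0.8862 = 56.4207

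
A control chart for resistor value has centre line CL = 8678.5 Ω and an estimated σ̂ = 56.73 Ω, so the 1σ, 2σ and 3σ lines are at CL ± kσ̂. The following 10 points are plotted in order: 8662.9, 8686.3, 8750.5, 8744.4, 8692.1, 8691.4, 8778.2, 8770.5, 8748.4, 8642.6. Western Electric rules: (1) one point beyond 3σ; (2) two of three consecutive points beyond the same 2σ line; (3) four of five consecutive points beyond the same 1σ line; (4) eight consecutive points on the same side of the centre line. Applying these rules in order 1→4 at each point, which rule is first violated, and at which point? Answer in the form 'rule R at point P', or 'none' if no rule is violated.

rule 4 at point 9

Zone of each point (C = within 1σ̂, B = 1σ̂–2σ̂, A = 2σ̂–3σ̂, * = beyond 3σ̂; sign = side of CL): 1:-C, 2:+C, 3:+B, 4:+B, 5:+C, 6:+C, 7:+B, 8:+B, 9:+B, 10:-C
Rule 4 (eight consecutive points on the same side of the centre line) is satisfied at point 9.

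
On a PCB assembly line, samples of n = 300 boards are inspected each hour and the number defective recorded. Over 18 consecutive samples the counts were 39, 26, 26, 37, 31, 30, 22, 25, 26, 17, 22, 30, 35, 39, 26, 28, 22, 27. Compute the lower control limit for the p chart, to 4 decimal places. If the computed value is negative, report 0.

0.0435

p̄ = Σdᵢ / (k·n) = 508 / (18 × 300) = 0.09407
LCL = p̄ − 3·√(p̄(1−p̄)/n) = 0.09407 − 3 × 0.01685 = 0.04351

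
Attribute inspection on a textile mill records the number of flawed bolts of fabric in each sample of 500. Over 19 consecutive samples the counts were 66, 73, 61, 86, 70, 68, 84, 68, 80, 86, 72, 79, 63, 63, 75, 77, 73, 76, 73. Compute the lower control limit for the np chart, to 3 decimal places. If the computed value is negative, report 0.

p̄ = Σdᵢ / (k·n) = 1393 / (19 × 500) = 0.14663
LCL = np̄ − 3·√(np̄(1−p̄)) = 73.3158 − 3 × 7.9098 = 49.5863

49.586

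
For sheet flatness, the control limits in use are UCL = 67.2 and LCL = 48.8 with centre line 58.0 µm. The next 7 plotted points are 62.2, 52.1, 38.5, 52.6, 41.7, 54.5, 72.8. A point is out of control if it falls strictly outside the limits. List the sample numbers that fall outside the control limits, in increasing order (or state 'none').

3, 5, 7

Compare each point to [48.8, 67.2]: sample 3 = 38.5 < LCL; sample 5 = 41.7 < LCL; sample 7 = 72.8 > UCL.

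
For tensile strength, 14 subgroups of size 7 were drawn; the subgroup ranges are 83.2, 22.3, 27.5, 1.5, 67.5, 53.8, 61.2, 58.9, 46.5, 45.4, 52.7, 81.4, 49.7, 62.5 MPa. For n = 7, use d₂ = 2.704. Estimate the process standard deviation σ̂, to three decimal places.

R̄ = (83.2 + 22.3 + 27.5 + 1.5 + 67.5 + 53.8 + 61.2 + 58.9 + 46.5 + 45.4 + 52.7 + 81.4 + 49.7 + 62.5) / 14 = 51.0071
σ̂ = R̄ / d₂ = 51.0071 / 2.704 = 18.8636

18.864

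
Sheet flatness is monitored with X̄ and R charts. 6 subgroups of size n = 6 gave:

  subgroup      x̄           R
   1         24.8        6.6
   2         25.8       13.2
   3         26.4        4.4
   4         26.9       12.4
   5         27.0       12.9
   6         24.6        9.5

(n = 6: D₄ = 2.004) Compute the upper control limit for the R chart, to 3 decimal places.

R̄ = (6.6 + 13.2 + 4.4 + 12.4 + 12.9 + 9.5) / 6 = 59.0000 / 6 = 9.8333
UCL_R = D₄·R̄ = 2.004 × 9.8333 = 19.7060

19.706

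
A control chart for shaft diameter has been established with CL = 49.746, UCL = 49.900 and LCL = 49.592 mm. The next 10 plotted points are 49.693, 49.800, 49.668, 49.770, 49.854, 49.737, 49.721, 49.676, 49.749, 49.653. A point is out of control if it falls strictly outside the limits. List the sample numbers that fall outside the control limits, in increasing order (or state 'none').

All 10 points lie within [49.592, 49.900].

none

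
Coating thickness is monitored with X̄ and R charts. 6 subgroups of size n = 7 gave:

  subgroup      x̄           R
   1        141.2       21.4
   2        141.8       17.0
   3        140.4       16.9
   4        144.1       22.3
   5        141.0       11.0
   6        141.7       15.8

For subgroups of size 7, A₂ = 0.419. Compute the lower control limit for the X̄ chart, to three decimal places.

134.409

X̄̄ = (141.2 + 141.8 + 140.4 + 144.1 + 141.0 + 141.7) / 6 = 850.2000 / 6 = 141.7000
R̄ = (21.4 + 17.0 + 16.9 + 22.3 + 11.0 + 15.8) / 6 = 104.4000 / 6 = 17.4000
LCL = X̄̄ − A₂·R̄ = 141.7000 − 0.419 × 17.4000 = 134.4094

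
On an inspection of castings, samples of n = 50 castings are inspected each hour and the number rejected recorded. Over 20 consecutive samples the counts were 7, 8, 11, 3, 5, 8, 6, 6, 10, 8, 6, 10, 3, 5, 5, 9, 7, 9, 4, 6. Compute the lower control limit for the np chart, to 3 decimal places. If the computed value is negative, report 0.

0.000

p̄ = Σdᵢ / (k·n) = 136 / (20 × 50) = 0.13600
LCL = np̄ − 3·√(np̄(1−p̄)) = 6.8000 − 3 × 2.4239 = -0.4716 → 0 (negative, so LCL = 0)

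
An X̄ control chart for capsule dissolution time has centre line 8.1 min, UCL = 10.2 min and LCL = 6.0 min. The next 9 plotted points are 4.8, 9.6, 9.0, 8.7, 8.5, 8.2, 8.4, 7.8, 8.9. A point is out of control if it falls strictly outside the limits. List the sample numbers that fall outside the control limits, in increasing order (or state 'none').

Compare each point to [6.0, 10.2]: sample 1 = 4.8 < LCL.

1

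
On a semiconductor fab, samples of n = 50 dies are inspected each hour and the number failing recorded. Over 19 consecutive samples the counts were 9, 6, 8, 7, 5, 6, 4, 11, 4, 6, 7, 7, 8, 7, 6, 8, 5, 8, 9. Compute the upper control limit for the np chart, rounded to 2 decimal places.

14.21

p̄ = Σdᵢ / (k·n) = 131 / (19 × 50) = 0.13789
UCL = np̄ + 3·√(np̄(1−p̄)) = 6.8947 + 3 × √(6.8947×0.86211) = 6.8947 + 3 × 2.4380 = 14.2088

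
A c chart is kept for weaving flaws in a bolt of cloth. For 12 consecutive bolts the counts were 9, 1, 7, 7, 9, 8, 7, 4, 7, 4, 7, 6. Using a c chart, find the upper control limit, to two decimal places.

c̄ = (9 + 1 + 7 + 7 + 9 + 8 + 7 + 4 + 7 + 4 + 7 + 6) / 12 = 76 / 12 = 6.3333
UCL = c̄ + 3√c̄ = 6.3333 + 3 × √6.3333 = 6.3333 + 3 × 2.5166 = 13.8832

13.88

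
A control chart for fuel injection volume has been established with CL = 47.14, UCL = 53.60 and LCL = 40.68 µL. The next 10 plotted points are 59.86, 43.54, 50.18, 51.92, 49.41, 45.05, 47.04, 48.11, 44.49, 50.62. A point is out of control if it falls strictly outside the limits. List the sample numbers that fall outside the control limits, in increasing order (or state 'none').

Compare each point to [40.68, 53.60]: sample 1 = 59.86 > UCL.

1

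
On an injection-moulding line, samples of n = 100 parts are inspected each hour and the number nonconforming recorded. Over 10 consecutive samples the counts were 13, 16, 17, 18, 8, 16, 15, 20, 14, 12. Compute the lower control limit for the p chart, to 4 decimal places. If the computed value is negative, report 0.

0.0422

p̄ = Σdᵢ / (k·n) = 149 / (10 × 100) = 0.14900
LCL = p̄ − 3·√(p̄(1−p̄)/n) = 0.14900 − 3 × 0.03561 = 0.04217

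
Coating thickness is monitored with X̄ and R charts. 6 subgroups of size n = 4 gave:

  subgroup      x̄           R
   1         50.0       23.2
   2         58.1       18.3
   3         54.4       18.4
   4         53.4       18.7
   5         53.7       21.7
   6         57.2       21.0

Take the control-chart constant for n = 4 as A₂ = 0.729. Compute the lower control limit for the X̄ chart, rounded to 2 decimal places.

39.73

X̄̄ = (50.0 + 58.1 + 54.4 + 53.4 + 53.7 + 57.2) / 6 = 326.8000 / 6 = 54.4667
R̄ = (23.2 + 18.3 + 18.4 + 18.7 + 21.7 + 21.0) / 6 = 121.3000 / 6 = 20.2167
LCL = X̄̄ − A₂·R̄ = 54.4667 − 0.729 × 20.2167 = 39.7287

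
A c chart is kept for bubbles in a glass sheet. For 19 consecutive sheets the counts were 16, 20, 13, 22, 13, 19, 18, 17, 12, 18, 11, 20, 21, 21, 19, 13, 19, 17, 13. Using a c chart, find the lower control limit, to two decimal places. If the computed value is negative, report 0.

c̄ = (16 + 20 + 13 + 22 + 13 + 19 + 18 + 17 + 12 + 18 + 11 + 20 + 21 + 21 + 19 + 13 + 19 + 17 + 13) / 19 = 322 / 19 = 16.9474
LCL = c̄ − 3√c̄ = 16.9474 − 3 × 4.1167 = 4.5972

4.60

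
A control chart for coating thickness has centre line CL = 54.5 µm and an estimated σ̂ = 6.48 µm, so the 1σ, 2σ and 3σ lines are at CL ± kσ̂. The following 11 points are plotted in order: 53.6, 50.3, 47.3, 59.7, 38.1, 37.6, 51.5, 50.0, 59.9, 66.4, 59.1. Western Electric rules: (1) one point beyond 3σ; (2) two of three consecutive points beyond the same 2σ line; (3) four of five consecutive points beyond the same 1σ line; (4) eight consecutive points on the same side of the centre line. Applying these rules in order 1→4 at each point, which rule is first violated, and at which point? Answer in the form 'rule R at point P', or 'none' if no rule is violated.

Zone of each point (C = within 1σ̂, B = 1σ̂–2σ̂, A = 2σ̂–3σ̂, * = beyond 3σ̂; sign = side of CL): 1:-C, 2:-C, 3:-B, 4:+C, 5:-A, 6:-A, 7:-C, 8:-C, 9:+C, 10:+B, 11:+C
Rule 2 (two of three consecutive points beyond the same 2σ limit) is satisfied at point 6.

rule 2 at point 6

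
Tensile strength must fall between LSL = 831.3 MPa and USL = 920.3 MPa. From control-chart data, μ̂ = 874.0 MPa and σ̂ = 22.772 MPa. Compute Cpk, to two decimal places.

Cpu = (USL − μ̂) / (3σ̂) = (920.3 − 874.0) / (3 × 22.772) = 0.6777; Cpl = (μ̂ − LSL) / (3σ̂) = (874.0 − 831.3) / (3 × 22.772) = 0.6250; Cpk = min(Cpu, Cpl) = 0.6250

0.63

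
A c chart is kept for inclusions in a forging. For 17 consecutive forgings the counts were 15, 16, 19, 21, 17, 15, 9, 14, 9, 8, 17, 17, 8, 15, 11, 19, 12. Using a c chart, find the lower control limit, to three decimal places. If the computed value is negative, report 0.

c̄ = (15 + 16 + 19 + 21 + 17 + 15 + 9 + 14 + 9 + 8 + 17 + 17 + 8 + 15 + 11 + 19 + 12) / 17 = 242 / 17 = 14.2353
LCL = c̄ − 3√c̄ = 14.2353 − 3 × 3.7730 = 2.9164

2.916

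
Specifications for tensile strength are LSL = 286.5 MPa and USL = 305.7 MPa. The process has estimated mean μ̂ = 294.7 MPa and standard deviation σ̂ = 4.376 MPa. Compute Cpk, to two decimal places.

0.62

Cpu = (USL − μ̂) / (3σ̂) = (305.7 − 294.7) / (3 × 4.376) = 0.8379; Cpl = (μ̂ − LSL) / (3σ̂) = (294.7 − 286.5) / (3 × 4.376) = 0.6246; Cpk = min(Cpu, Cpl) = 0.6246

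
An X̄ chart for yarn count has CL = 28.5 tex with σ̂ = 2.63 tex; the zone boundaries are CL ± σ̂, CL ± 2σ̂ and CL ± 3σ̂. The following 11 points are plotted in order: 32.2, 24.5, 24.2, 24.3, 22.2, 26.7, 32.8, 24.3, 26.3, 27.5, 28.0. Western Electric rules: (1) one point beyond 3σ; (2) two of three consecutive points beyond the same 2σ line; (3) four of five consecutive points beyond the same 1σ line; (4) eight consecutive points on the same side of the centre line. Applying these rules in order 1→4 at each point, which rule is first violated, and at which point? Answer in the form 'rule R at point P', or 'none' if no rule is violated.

Zone of each point (C = within 1σ̂, B = 1σ̂–2σ̂, A = 2σ̂–3σ̂, * = beyond 3σ̂; sign = side of CL): 1:+B, 2:-B, 3:-B, 4:-B, 5:-A, 6:-C, 7:+B, 8:-B, 9:-C, 10:-C, 11:-C
Rule 3 (four of five consecutive points beyond the same 1σ limit) is satisfied at point 5.

rule 3 at point 5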